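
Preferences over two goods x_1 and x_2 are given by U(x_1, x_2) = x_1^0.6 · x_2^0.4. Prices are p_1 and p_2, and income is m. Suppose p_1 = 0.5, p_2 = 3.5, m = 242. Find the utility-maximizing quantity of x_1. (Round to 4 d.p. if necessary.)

The MRS is (3/2)·x_2/x_1. Set MRS = p_1/p_2.
So 0.6·p_2·x_2 = 0.4·p_1·x_1; combined with the budget, a share 0.6 of income goes to x_1.
Demand: x_1*(p_1,p_2,m) = 0.6·m/p_1 and x_2* = 0.4·m/p_2.
At p_1=0.5, p_2=3.5, m=242: x_1* = 0.6·242/0.5 = 290.4.

x_1* = 290.4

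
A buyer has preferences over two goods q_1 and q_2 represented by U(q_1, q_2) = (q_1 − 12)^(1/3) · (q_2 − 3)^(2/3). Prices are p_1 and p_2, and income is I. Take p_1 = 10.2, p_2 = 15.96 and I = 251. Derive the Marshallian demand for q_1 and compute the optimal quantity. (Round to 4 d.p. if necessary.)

q_1* = 14.6379

Let q_1' = q_1−12, q_2' = q_2−3. MRS = (1/2)·q_2'/q_1' = p_1/p_2.
Substituting into the budget: q_1* = 12 + 1/3·(I − 12·p_1 − 3·p_2)/p_1, and q_2* = 3 + 2/3·(…)/p_2.
Discretionary income = 251 − 12·10.2 − 3·15.96 = 80.72; q_1* = 12 + 1/3·80.72/10.2 = 14.6379.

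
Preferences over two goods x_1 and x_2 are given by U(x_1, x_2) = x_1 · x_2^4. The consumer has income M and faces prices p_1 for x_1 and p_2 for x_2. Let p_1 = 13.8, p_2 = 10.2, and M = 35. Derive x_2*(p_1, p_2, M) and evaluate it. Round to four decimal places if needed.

Demand: x_1*(p_1,p_2,M) = 0.2·M/p_1 and x_2* = 0.8·M/p_2.
At p_1=13.8, p_2=10.2, M=35: x_2* = 0.8·35/10.2 = 2.7451.

x_2* = 2.7451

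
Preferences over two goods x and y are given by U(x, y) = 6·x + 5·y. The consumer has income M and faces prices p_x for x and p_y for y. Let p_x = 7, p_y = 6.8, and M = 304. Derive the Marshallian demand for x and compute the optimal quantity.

x* = 43.4286

Perfect substitutes: compare marginal utility per dollar. 6/p_x vs 5/p_y → 0.8571 vs 0.7353.
x gives more utility per dollar, so spend all income on x: x* = M/p_x, y* = 0.
Numerically: x* = 43.4286, y* = 0.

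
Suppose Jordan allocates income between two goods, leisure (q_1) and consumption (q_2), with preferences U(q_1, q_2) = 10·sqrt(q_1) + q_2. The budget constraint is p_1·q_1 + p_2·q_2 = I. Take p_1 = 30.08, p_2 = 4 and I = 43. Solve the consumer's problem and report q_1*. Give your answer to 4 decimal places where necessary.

q_1* = 0.4421

Plugging in: q_1* = (5·4/30.08)² = 0.4421.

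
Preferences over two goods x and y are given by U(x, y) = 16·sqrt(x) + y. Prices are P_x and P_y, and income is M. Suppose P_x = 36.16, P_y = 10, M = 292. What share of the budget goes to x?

Set MRS = P_x/P_y: 8·x^(−1/2) = P_x/P_y.
Thus x* = (8·P_y/P_x)² — independent of M — with the rest of income spent on y.
Plugging in: x* = (8·10/36.16)² = 4.8947, y* = 11.5009.
Expenditure on x: 36.16·4.8947 = 176.9912; share = 0.6061.

share on x = 0.6061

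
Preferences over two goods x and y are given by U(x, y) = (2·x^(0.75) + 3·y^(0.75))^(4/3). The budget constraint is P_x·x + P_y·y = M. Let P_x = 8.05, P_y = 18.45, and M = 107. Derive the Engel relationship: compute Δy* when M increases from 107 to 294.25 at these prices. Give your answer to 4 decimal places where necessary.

From the CES first-order condition, (2/3)·(y/x)^(0.25) = P_x/P_y.
Solve for the ratio: y/x = [(3/2)·P_x/P_y]^(4).
With the ratio pinned down, the budget gives x* = M/(P_x + P_y·(y/x)) and y* = (y/x)·x*.
Numerically y/x = 0.183469, so x* = 107/(8.05 + 18.45·0.183469) = 9.3572 and y* = 0.183469·9.3572 = 1.7168.
At M' = 294.25: y* = 4.7211. Change: 4.7211 − 1.7168 = 3.0043.

Δy* = 3.0043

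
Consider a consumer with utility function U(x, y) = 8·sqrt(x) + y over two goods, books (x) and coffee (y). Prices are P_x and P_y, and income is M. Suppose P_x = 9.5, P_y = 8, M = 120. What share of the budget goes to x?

Utility is quasi-linear in y; the FOC for x is 4/√x = P_x/P_y.
Thus x* = (4·P_y/P_x)² — independent of M — with the rest of income spent on y.
Plugging in: x* = (4·8/9.5)² = 11.3463, y* = 1.5263.
Expenditure on x: 9.5·11.3463 = 107.7895; share = 0.8982.

share on x = 0.8982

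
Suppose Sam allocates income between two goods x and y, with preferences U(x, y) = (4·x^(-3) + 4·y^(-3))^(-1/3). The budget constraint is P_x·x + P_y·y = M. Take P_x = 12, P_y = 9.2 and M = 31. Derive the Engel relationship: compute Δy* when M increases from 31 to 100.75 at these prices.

MU_x ∝ 4·x^(-4), MU_y ∝ 4·y^(-4), so MRS = (y/x)^(4) = P_x/P_y.
Hence y/x = (P_x/P_y)^(1/(4)), i.e. raised to the 0.25 power.
Substitute y = (y/x)·x into the budget: x* = M/(P_x + P_y·(y/x)).
Numerically y/x = 1.068682, so x* = 31/(12 + 9.2·1.068682) = 1.4199 and y* = 1.068682·1.4199 = 1.5175.
At M' = 100.75: y* = 4.9318. Change: 4.9318 − 1.5175 = 3.4143.

Δy* = 3.4143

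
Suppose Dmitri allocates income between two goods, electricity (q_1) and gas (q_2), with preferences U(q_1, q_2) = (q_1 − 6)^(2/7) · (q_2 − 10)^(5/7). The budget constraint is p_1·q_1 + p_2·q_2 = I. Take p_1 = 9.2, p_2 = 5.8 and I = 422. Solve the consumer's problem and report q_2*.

This is Cobb-Douglas in (q_1−6, q_2−10): tangency gives 2/7·p_2·(q_2−10) = 5/7·p_1·(q_1−6).
Substituting into the budget: q_1* = 6 + 2/7·(I − 6·p_1 − 10·p_2)/p_1, and q_2* = 10 + 5/7·(…)/p_2.
Discretionary income = 422 − 6·9.2 − 10·5.8 = 308.8; q_2* = 10 + 5/7·308.8/5.8 = 48.0296.

q_2* = 48.0296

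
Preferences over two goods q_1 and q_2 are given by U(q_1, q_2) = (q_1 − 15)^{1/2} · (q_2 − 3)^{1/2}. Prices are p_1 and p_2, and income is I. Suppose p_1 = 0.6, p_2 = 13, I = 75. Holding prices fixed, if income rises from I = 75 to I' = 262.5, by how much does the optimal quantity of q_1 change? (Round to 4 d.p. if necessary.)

This is Cobb-Douglas in (q_1−15, q_2−3): tangency gives 0.5·p_2·(q_2−3) = 0.5·p_1·(q_1−15).
After buying the subsistence bundle (15, 3), a share 0.5 of the remaining income goes to q_1: q_1* = 15 + 0.5·(I − 15p_1 − 3p_2)/p_1.
Discretionary income = 75 − 15·0.6 − 3·13 = 27; q_1* = 15 + 0.5·27/0.6 = 37.5.
At I' = 262.5: q_1* = 193.75. Change: 193.75 − 37.5 = 156.25.

Δq_1* = 156.25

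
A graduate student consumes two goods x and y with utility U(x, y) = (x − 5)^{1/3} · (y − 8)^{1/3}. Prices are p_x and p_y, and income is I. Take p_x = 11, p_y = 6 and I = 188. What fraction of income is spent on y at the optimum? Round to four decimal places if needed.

share on y = 0.4814

This is Cobb-Douglas in (x−5, y−8): tangency gives 1/3·p_y·(y−8) = 1/3·p_x·(x−5).
Substituting into the budget: x* = 5 + 0.5·(I − 5·p_x − 8·p_y)/p_x, and y* = 8 + 0.5·(…)/p_y.
Discretionary income = 188 − 5·11 − 8·6 = 85; x* = 5 + 0.5·85/11 = 8.8636; y* = 8 + 0.5·85/6 = 15.0833.
Expenditure on y: 6·15.0833 = 90.5; share = 0.4814.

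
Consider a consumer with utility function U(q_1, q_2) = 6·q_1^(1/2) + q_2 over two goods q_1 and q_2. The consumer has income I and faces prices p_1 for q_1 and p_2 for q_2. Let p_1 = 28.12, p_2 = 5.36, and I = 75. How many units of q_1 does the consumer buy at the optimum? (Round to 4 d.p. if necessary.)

Utility is quasi-linear in q_2; the FOC for q_1 is 3/√q_1 = p_1/p_2.
Thus q_1* = (3·p_2/p_1)² — independent of I — with the rest of income spent on q_2.
Plugging in: q_1* = (3·5.36/28.12)² = 0.327.

q_1* = 0.327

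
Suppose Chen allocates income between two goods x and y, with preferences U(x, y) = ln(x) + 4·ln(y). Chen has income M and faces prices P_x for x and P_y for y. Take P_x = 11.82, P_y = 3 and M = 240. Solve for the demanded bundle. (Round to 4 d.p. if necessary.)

x* = 4.0609, y* = 64

MU_x/MU_y = (y)/(4·x); tangency sets this equal to P_x/P_y.
So P_y·y = 4·P_x·x; combined with the budget, a share 0.2 of income goes to x.
Demand: x*(P_x,P_y,M) = 0.2·M/P_x and y* = 0.8·M/P_y.
At P_x=11.82, P_y=3, M=240: x* = 0.2·240/11.82 = 4.0609, y* = 64.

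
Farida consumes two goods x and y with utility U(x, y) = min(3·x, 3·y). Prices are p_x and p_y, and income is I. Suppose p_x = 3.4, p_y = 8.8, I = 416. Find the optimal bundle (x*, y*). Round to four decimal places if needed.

With perfect complements, no substitution: consume in ratio x:y = 3:3.
Budget: p_x·x + p_y·x = I, so (3·p_x + 3·p_y)·x = 3·I.
Demand: x*(p_x,p_y,I) = 3·I/(3·p_x + 3·p_y), y* = 3·I/(3·p_x + 3·p_y).
Here 3·3.4 + 3·8.8 = 36.6, giving x* = 34.0984 and y* = 34.0984.

x* = 34.0984, y* = 34.0984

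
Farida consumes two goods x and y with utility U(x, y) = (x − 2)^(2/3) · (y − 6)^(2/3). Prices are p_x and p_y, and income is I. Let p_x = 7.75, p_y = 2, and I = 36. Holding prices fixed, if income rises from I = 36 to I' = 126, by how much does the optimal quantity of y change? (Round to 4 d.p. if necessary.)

After buying the subsistence bundle (2, 6), a share 0.5 of the remaining income goes to x: x* = 2 + 0.5·(I − 2p_x − 6p_y)/p_x.
Discretionary income = 36 − 2·7.75 − 6·2 = 8.5; y* = 6 + 0.5·8.5/2 = 8.125.
At I' = 126: y* = 30.625. Change: 30.625 − 8.125 = 22.5.

Δy* = 22.5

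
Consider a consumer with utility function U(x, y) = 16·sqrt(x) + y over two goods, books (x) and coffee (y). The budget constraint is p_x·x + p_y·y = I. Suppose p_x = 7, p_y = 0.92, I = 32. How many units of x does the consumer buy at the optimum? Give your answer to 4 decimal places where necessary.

Set MRS = p_x/p_y: 8·x^(−1/2) = p_x/p_y.
Thus x* = (8·p_y/p_x)² — independent of I — with the rest of income spent on y.
Plugging in: x* = (8·0.92/7)² = 1.1055.

x* = 1.1055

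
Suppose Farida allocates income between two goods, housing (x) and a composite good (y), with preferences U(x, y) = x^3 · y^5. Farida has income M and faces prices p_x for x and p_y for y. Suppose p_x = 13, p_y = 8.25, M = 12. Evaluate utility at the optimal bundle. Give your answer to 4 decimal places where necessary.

MU_x/MU_y = (3·y)/(5·x); tangency sets this equal to p_x/p_y.
So 3·p_y·y = 5·p_x·x; combined with the budget, a share 0.375 of income goes to x.
Demand: x*(p_x,p_y,M) = 0.375·M/p_x and y* = 0.625·M/p_y.
At p_x=13, p_y=8.25, M=12: x* = 0.375·12/13 = 0.3462, y* = 0.9091.
Utility at the optimum: U(0.3462, 0.9091) = 0.0258.

V = 0.0258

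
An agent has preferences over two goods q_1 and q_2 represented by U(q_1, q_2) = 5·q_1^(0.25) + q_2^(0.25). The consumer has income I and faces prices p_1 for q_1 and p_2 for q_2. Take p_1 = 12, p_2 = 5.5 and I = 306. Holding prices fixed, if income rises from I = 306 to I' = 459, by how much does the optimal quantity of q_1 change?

Δq_1* = 11.0706

MRS = MU_q_1/MU_q_2 = 5·(q_2/q_1)^(0.75). Set equal to p_1/p_2.
Solve for the ratio: q_2/q_1 = [(1/5)·p_1/p_2]^(4/3).
With the ratio pinned down, the budget gives q_1* = I/(p_1 + p_2·(q_2/q_1)) and q_2* = (q_2/q_1)·q_1*.
Numerically q_2/q_1 = 0.330977, so q_1* = 306/(12 + 5.5·0.330977) = 22.1412.
At I' = 459: q_1* = 33.2118. Change: 33.2118 − 22.1412 = 11.0706.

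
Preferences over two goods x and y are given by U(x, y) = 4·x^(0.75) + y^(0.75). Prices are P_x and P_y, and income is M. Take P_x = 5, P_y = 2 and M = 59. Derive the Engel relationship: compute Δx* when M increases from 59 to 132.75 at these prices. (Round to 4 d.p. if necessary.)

MRS = MU_x/MU_y = 4·(y/x)^(0.25). Set equal to P_x/P_y.
Hence y/x = ((1/4)·P_x/P_y)^(1/(0.25)), i.e. raised to the 4 power.
With the ratio pinned down, the budget gives x* = M/(P_x + P_y·(y/x)) and y* = (y/x)·x*.
Numerically y/x = 0.152588, so x* = 59/(5 + 2·0.152588) = 11.1212.
At M' = 132.75: x* = 25.0227. Change: 25.0227 − 11.1212 = 13.9015.

Δx* = 13.9015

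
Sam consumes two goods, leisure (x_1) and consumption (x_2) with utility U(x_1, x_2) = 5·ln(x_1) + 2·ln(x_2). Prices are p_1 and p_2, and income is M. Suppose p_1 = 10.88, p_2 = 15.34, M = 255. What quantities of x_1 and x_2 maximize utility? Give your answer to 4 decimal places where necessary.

MU_x_1/MU_x_2 = (5·x_2)/(2·x_1); tangency sets this equal to p_1/p_2.
So 5·p_2·x_2 = 2·p_1·x_1; combined with the budget, a share 5/7 of income goes to x_1.
Demand: x_1*(p_1,p_2,M) = 5/7·M/p_1 and x_2* = 2/7·M/p_2.
At p_1=10.88, p_2=15.34, M=255: x_1* = 5/7·255/10.88 = 16.7411, x_2* = 4.7495.

x_1* = 16.7411, x_2* = 4.7495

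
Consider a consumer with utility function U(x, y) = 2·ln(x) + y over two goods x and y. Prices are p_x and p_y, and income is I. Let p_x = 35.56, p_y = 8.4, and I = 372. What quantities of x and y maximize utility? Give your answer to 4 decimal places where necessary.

MU_x = 2/x, MU_y = 1. Tangency: 2/x = p_x/p_y.
So x*(p_x,p_y) = 2·p_y/p_x, independent of income; and y* = (I − 2·p_y)/p_y.
At the given prices: x* = 2·8.4/35.56 = 0.4724, and y* = 42.2857.

x* = 0.4724, y* = 42.2857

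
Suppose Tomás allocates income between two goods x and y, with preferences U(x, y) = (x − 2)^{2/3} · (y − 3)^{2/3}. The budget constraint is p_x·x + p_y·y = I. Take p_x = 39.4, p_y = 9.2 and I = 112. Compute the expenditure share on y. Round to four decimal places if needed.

This is Cobb-Douglas in (x−2, y−3): tangency gives 2/3·p_y·(y−3) = 2/3·p_x·(x−2).
Substituting into the budget: x* = 2 + 0.5·(I − 2·p_x − 3·p_y)/p_x, and y* = 3 + 0.5·(…)/p_y.
Discretionary income = 112 − 2·39.4 − 3·9.2 = 5.6; x* = 2 + 0.5·5.6/39.4 = 2.0711; y* = 3 + 0.5·5.6/9.2 = 3.3043.
Expenditure on y: 9.2·3.3043 = 30.4; share = 0.2714.

share on y = 0.2714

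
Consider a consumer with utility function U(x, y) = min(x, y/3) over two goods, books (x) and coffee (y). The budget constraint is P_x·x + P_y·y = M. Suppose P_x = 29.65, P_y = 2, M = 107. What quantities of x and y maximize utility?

x* = 3.0014, y* = 9.0042

With perfect complements, no substitution: consume in ratio x:y = 1:3.
Budget: P_x·x + P_y·3·x = M, so (P_x + 3·P_y)·x = M.
Demand: x*(P_x,P_y,M) = M/(P_x + 3·P_y), y* = 3·M/(P_x + 3·P_y).
Here 29.65 + 3·2 = 35.65, giving x* = 3.0014 and y* = 9.0042.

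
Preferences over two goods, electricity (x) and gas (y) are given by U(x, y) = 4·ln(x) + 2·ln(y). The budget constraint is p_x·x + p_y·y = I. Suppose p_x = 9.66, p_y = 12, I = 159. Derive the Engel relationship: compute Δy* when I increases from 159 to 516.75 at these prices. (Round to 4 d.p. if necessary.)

The MRS is 2·y/x. Set MRS = p_x/p_y.
So 4·p_y·y = 2·p_x·x; combined with the budget, a share 2/3 of income goes to x.
Demand: x*(p_x,p_y,I) = 2/3·I/p_x and y* = 1/3·I/p_y.
At p_x=9.66, p_y=12, I=159: y* = 1/3·159/12 = 4.4167.
At I' = 516.75: y* = 14.3542. Change: 14.3542 − 4.4167 = 9.9375.

Δy* = 9.9375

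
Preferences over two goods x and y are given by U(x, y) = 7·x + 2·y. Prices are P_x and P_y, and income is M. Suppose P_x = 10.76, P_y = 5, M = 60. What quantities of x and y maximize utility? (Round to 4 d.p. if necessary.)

Perfect substitutes: compare marginal utility per dollar. 7/P_x vs 2/P_y → 0.6506 vs 0.4.
x gives more utility per dollar, so spend all income on x: x* = M/P_x, y* = 0.
Numerically: x* = 5.5762, y* = 0.

x* = 5.5762, y* = 0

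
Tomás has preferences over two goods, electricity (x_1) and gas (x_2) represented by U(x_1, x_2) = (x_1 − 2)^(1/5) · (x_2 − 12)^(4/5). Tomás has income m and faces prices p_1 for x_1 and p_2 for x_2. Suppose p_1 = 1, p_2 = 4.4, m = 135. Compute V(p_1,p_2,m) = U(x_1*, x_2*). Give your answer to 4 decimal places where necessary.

V = 14.8624

Let x_1' = x_1−2, x_2' = x_2−12. MRS = (1/4)·x_2'/x_1' = p_1/p_2.
Substituting into the budget: x_1* = 2 + 0.2·(m − 2·p_1 − 12·p_2)/p_1, and x_2* = 12 + 0.8·(…)/p_2.
Discretionary income = 135 − 2·1 − 12·4.4 = 80.2; x_1* = 2 + 0.2·80.2/1 = 18.04; x_2* = 12 + 0.8·80.2/4.4 = 26.5818.
Utility at the optimum: U(18.04, 26.5818) = 14.8624.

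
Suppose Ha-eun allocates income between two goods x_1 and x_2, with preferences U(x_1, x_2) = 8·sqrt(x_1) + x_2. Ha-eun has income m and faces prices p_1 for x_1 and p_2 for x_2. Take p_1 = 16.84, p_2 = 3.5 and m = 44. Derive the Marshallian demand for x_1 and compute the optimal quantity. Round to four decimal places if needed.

x_1* = 0.6911

Set MRS = p_1/p_2: 4·x_1^(−1/2) = p_1/p_2.
Solve: √x_1 = 4·p_2/p_1, so x_1*(p_1,p_2) = (4·p_2/p_1)², and x_2* = (m − p_1·x_1*)/p_2.
Plugging in: x_1* = (4·3.5/16.84)² = 0.6911.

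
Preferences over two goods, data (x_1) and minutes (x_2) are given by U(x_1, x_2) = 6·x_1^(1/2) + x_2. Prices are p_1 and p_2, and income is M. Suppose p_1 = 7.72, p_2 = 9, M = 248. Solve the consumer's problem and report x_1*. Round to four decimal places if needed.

MU_x_1 = 3/√x_1, MU_x_2 = 1. Tangency: 3/√x_1 = p_1/p_2.
Thus x_1* = (3·p_2/p_1)² — independent of M — with the rest of income spent on x_2.
Plugging in: x_1* = (3·9/7.72)² = 12.2319.

x_1* = 12.2319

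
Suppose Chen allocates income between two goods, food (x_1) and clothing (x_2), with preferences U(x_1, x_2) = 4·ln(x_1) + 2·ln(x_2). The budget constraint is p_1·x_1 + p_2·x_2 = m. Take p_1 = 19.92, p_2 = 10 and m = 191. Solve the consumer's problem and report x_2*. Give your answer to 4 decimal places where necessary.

Tangency: MRS = 2·x_2/x_1 = p_1/p_2.
So 4·p_2·x_2 = 2·p_1·x_1; combined with the budget, a share 2/3 of income goes to x_1.
Demand: x_1*(p_1,p_2,m) = 2/3·m/p_1 and x_2* = 1/3·m/p_2.
At p_1=19.92, p_2=10, m=191: x_2* = 1/3·191/10 = 6.3667.

x_2* = 6.3667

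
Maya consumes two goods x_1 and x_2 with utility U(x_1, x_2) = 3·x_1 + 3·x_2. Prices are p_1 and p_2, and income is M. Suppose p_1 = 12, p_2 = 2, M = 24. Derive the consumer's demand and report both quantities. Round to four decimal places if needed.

Perfect substitutes: compare marginal utility per dollar. 3/p_1 vs 3/p_2 → 0.25 vs 1.5.
x_2 gives more utility per dollar, so spend all income on x_2: x_2* = M/p_2, x_1* = 0.
Numerically: x_1* = 0, x_2* = 12.

x_1* = 0, x_2* = 12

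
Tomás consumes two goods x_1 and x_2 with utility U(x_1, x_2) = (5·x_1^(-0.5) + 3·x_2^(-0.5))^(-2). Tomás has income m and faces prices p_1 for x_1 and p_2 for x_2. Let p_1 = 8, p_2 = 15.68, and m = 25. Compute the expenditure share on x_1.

MU_x_1 ∝ 5·x_1^(-1.5), MU_x_2 ∝ 3·x_2^(-1.5), so MRS = (5/3)·(x_2/x_1)^(1.5) = p_1/p_2.
Solve for the ratio: x_2/x_1 = [(3/5)·p_1/p_2]^(2/3).
Substitute x_2 = (x_2/x_1)·x_1 into the budget: x_1* = m/(p_1 + p_2·(x_2/x_1)).
Numerically x_2/x_1 = 0.454217, so x_1* = 25/(8 + 15.68·0.454217) = 1.6532 and x_2* = 0.454217·1.6532 = 0.7509.
Expenditure on x_1: 8·1.6532 = 13.2257; share = 0.529.

share on x_1 = 0.529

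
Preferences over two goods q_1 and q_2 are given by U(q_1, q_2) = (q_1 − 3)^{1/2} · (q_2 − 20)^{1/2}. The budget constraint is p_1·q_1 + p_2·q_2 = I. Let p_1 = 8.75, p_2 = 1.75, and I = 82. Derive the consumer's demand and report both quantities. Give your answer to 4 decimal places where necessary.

q_1* = 4.1857, q_2* = 25.9286

This is Cobb-Douglas in (q_1−3, q_2−20): tangency gives 0.5·p_2·(q_2−20) = 0.5·p_1·(q_1−3).
Substituting into the budget: q_1* = 3 + 0.5·(I − 3·p_1 − 20·p_2)/p_1, and q_2* = 20 + 0.5·(…)/p_2.
Discretionary income = 82 − 3·8.75 − 20·1.75 = 20.75; q_1* = 3 + 0.5·20.75/8.75 = 4.1857; q_2* = 20 + 0.5·20.75/1.75 = 25.9286.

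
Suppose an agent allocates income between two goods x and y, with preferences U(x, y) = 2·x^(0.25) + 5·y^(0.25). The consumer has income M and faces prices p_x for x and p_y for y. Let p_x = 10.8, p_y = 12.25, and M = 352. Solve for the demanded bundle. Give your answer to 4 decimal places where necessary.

x* = 7.6626, y* = 21.9791

MRS = MU_x/MU_y = (2/5)·(y/x)^(0.75). Set equal to p_x/p_y.
Solve for the ratio: y/x = [(5/2)·p_x/p_y]^(4/3).
Substitute y = (y/x)·x into the budget: x* = M/(p_x + p_y·(y/x)).
Numerically y/x = 2.868381, so x* = 352/(10.8 + 12.25·2.868381) = 7.6626 and y* = 2.868381·7.6626 = 21.9791.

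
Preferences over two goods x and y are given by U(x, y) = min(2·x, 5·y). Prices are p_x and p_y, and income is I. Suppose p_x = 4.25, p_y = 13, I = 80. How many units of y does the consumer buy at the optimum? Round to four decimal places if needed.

Here 5·4.25 + 2·13 = 47.25, giving y* = 3.3862.

y* = 3.3862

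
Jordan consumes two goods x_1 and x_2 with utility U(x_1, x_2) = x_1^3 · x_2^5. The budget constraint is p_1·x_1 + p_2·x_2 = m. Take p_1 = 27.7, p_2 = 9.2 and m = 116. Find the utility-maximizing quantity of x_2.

Tangency: MRS = (3/5)·x_2/x_1 = p_1/p_2.
Rearranging, p_2·x_2 = (5/3)·p_1·x_1. Substituting into the budget gives p_1·x_1·(1 + (5/3)) = m.
Demand: x_1*(p_1,p_2,m) = 0.375·m/p_1 and x_2* = 0.625·m/p_2.
At p_1=27.7, p_2=9.2, m=116: x_2* = 0.625·116/9.2 = 7.8804.

x_2* = 7.8804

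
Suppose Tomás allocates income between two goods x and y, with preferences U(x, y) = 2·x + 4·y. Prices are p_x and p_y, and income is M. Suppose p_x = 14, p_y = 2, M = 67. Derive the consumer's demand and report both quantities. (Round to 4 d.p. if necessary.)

x* = 0, y* = 33.5

Numerically: x* = 0, y* = 33.5.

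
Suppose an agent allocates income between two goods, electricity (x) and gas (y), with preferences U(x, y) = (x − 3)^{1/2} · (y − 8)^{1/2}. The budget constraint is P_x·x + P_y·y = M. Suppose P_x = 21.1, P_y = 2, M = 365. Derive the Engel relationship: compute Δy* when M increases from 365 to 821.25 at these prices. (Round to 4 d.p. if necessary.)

Δy* = 114.0625

This is Cobb-Douglas in (x−3, y−8): tangency gives 0.5·P_y·(y−8) = 0.5·P_x·(x−3).
After buying the subsistence bundle (3, 8), a share 0.5 of the remaining income goes to x: x* = 3 + 0.5·(M − 3P_x − 8P_y)/P_x.
Discretionary income = 365 − 3·21.1 − 8·2 = 285.7; y* = 8 + 0.5·285.7/2 = 79.425.
At M' = 821.25: y* = 193.4875. Change: 193.4875 − 79.425 = 114.0625.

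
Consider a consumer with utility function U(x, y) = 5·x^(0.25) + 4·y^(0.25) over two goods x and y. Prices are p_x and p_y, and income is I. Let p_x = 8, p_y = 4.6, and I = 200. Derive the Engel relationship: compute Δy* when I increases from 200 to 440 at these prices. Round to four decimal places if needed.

MRS = MU_x/MU_y = (5/4)·(y/x)^(0.75). Set equal to p_x/p_y.
Solve for the ratio: y/x = [(4/5)·p_x/p_y]^(4/3).
With the ratio pinned down, the budget gives x* = I/(p_x + p_y·(y/x)) and y* = (y/x)·x*.
Numerically y/x = 1.553208, so x* = 200/(8 + 4.6·1.553208) = 13.2059 and y* = 1.553208·13.2059 = 20.5115.
At I' = 440: y* = 45.1253. Change: 45.1253 − 20.5115 = 24.6138.

Δy* = 24.6138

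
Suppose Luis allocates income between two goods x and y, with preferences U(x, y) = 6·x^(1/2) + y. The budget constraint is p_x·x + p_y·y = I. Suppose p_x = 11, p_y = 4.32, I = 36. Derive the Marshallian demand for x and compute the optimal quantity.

x* = 1.3881

Set MRS = p_x/p_y: 3·x^(−1/2) = p_x/p_y.
Thus x* = (3·p_y/p_x)² — independent of I — with the rest of income spent on y.
Plugging in: x* = (3·4.32/11)² = 1.3881.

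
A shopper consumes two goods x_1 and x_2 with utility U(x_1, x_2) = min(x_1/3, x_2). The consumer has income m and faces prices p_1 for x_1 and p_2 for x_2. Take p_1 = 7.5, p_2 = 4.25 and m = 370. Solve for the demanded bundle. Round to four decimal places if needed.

x_1* = 41.4953, x_2* = 13.8318

Leontief preferences: the optimum is at the kink where x_1/3 = x_2/1, i.e. x_2 = (1/3)·x_1.
Budget: p_1·x_1 + p_2·(1/3)·x_1 = m, so (3·p_1 + p_2)·x_1 = 3·m.
Demand: x_1*(p_1,p_2,m) = 3·m/(3·p_1 + p_2), x_2* = m/(3·p_1 + p_2).
Here 3·7.5 + 4.25 = 26.75, giving x_1* = 41.4953 and x_2* = 13.8318.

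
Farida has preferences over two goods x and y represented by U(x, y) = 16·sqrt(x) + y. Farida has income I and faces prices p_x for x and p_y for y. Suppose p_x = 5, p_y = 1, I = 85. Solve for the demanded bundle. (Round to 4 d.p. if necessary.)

x* = 2.56, y* = 72.2

Plugging in: x* = (8·1/5)² = 2.56, y* = 72.2.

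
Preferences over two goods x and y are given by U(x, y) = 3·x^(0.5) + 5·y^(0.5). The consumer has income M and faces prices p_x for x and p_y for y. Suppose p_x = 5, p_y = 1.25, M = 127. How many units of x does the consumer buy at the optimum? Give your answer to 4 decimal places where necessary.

x* = 2.0972

Substitute y = (y/x)·x into the budget: x* = M/(p_x + p_y·(y/x)).
Numerically y/x = 44.444444, so x* = 127/(5 + 1.25·44.444444) = 2.0972.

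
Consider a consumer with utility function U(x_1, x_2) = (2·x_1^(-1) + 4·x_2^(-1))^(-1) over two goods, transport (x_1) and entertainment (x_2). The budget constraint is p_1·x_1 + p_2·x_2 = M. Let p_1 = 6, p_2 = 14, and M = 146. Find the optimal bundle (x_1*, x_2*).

x_1* = 7.6998, x_2* = 7.1286

Substitute x_2 = (x_2/x_1)·x_1 into the budget: x_1* = M/(p_1 + p_2·(x_2/x_1)).
Numerically x_2/x_1 = 0.92582, so x_1* = 146/(6 + 14·0.92582) = 7.6998 and x_2* = 0.92582·7.6998 = 7.1286.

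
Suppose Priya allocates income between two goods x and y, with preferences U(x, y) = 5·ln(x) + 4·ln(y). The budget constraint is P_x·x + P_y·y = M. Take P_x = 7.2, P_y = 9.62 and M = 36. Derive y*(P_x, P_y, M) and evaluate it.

y* = 1.6632

The MRS is (5/4)·y/x. Set MRS = P_x/P_y.
Rearranging, P_y·y = (4/5)·P_x·x. Substituting into the budget gives P_x·x·(1 + (4/5)) = M.
Demand: x*(P_x,P_y,M) = 5/9·M/P_x and y* = 4/9·M/P_y.
At P_x=7.2, P_y=9.62, M=36: y* = 4/9·36/9.62 = 1.6632.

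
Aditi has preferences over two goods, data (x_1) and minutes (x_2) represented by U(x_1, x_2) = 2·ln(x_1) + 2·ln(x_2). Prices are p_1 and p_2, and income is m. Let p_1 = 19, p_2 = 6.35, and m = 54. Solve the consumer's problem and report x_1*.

x_1* = 1.4211

The MRS is x_2/x_1. Set MRS = p_1/p_2.
Rearranging, p_2·x_2 = p_1·x_1. Substituting into the budget gives p_1·x_1·(1 + 1) = m.
Demand: x_1*(p_1,p_2,m) = 0.5·m/p_1 and x_2* = 0.5·m/p_2.
At p_1=19, p_2=6.35, m=54: x_1* = 0.5·54/19 = 1.4211.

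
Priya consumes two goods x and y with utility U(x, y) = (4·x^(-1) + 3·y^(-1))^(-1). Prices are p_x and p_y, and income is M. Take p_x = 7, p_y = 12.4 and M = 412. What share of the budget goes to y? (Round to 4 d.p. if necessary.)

share on y = 0.5355

From the CES first-order condition, (4/3)·(y/x)^(2) = p_x/p_y.
Solve for the ratio: y/x = [(3/4)·p_x/p_y]^(0.5).
Substitute y = (y/x)·x into the budget: x* = M/(p_x + p_y·(y/x)).
Numerically y/x = 0.650682, so x* = 412/(7 + 12.4·0.650682) = 27.3419 and y* = 0.650682·27.3419 = 17.7909.
Expenditure on y: 12.4·17.7909 = 220.6068; share = 0.5355.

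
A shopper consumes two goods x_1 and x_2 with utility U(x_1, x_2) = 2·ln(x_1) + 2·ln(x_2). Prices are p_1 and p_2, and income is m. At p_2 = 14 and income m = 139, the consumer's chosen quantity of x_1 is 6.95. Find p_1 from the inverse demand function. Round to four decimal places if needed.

MU_x_1/MU_x_2 = (2·x_2)/(2·x_1); tangency sets this equal to p_1/p_2.
So 2·p_2·x_2 = 2·p_1·x_1; combined with the budget, a share 0.5 of income goes to x_1.
Demand: x_1*(p_1,p_2,m) = 0.5·m/p_1 and x_2* = 0.5·m/p_2.
Set x_1* = 6.95 in the demand function and solve for p_1: p_1 = 10.

p_1 = 10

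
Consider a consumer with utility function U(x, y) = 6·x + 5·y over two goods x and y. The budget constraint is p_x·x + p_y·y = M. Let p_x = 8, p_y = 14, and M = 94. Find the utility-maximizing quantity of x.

x* = 11.75

Linear utility — the consumer picks whichever good has higher MU/price: 6/8 = 0.75 vs 5/14 = 0.3571.
x gives more utility per dollar, so spend all income on x: x* = M/p_x, y* = 0.
Numerically: x* = 11.75, y* = 0.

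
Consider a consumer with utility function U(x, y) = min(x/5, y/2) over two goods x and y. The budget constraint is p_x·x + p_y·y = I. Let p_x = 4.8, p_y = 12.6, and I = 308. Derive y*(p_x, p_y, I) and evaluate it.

y* = 12.5203

Here 5·4.8 + 2·12.6 = 49.2, giving y* = 12.5203.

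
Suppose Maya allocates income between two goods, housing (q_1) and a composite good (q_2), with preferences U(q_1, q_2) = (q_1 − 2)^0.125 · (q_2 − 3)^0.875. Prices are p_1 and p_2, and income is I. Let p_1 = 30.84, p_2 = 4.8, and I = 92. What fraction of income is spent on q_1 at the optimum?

This is Cobb-Douglas in (q_1−2, q_2−3): tangency gives 0.125·p_2·(q_2−3) = 0.875·p_1·(q_1−2).
Substituting into the budget: q_1* = 2 + 0.125·(I − 2·p_1 − 3·p_2)/p_1, and q_2* = 3 + 0.875·(…)/p_2.
Discretionary income = 92 − 2·30.84 − 3·4.8 = 15.92; q_1* = 2 + 0.125·15.92/30.84 = 2.0645; q_2* = 3 + 0.875·15.92/4.8 = 5.9021.
Expenditure on q_1: 30.84·2.0645 = 63.67; share = 0.6921.

share on q_1 = 0.6921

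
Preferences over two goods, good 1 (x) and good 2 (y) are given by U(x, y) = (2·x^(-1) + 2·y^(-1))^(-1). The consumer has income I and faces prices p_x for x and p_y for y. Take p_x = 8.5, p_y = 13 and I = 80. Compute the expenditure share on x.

With the ratio pinned down, the budget gives x* = I/(p_x + p_y·(y/x)) and y* = (y/x)·x*.
Numerically y/x = 0.808608, so x* = 80/(8.5 + 13·0.808608) = 4.2079 and y* = 0.808608·4.2079 = 3.4025.
Expenditure on x: 8.5·4.2079 = 35.7671; share = 0.4471.

share on x = 0.4471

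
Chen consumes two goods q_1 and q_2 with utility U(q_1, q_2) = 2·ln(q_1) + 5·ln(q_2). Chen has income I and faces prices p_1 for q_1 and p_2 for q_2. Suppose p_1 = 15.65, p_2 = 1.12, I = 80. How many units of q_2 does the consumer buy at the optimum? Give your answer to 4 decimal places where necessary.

Tangency: MRS = (2/5)·q_2/q_1 = p_1/p_2.
So 2·p_2·q_2 = 5·p_1·q_1; combined with the budget, a share 2/7 of income goes to q_1.
Demand: q_1*(p_1,p_2,I) = 2/7·I/p_1 and q_2* = 5/7·I/p_2.
At p_1=15.65, p_2=1.12, I=80: q_2* = 5/7·80/1.12 = 51.0204.

q_2* = 51.0204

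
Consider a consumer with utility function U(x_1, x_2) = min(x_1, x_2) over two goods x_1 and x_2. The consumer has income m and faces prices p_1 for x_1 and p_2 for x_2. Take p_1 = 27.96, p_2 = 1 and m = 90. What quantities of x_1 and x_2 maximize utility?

x_1* = 3.1077, x_2* = 3.1077

With perfect complements, no substitution: consume in ratio x_1:x_2 = 1:1.
Budget: p_1·x_1 + p_2·x_1 = m, so (p_1 + p_2)·x_1 = m.
Demand: x_1*(p_1,p_2,m) = m/(p_1 + p_2), x_2* = m/(p_1 + p_2).
Here 27.96 + 1 = 28.96, giving x_1* = 3.1077 and x_2* = 3.1077.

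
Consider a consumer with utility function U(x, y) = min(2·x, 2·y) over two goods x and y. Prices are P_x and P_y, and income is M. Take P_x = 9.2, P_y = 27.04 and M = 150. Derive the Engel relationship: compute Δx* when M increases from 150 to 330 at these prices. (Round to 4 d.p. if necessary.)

Δx* = 4.9669

Demand: x*(P_x,P_y,M) = 2·M/(2·P_x + 2·P_y), y* = 2·M/(2·P_x + 2·P_y).
Here 2·9.2 + 2·27.04 = 72.48, giving x* = 4.1391.
At M' = 330: x* = 9.106. Change: 9.106 − 4.1391 = 4.9669.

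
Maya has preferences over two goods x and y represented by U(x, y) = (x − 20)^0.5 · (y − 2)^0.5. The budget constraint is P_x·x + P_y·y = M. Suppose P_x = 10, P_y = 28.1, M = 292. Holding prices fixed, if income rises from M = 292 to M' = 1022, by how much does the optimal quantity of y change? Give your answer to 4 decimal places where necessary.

Δy* = 12.9893

MRS = (y−2)/(x−20). Tangency with P_x/P_y gives y−2 = (P_x/P_y)·(x−20).
Substituting into the budget: x* = 20 + 0.5·(M − 20·P_x − 2·P_y)/P_x, and y* = 2 + 0.5·(…)/P_y.
Discretionary income = 292 − 20·10 − 2·28.1 = 35.8; y* = 2 + 0.5·35.8/28.1 = 2.637.
At M' = 1022: y* = 15.6263. Change: 15.6263 − 2.637 = 12.9893.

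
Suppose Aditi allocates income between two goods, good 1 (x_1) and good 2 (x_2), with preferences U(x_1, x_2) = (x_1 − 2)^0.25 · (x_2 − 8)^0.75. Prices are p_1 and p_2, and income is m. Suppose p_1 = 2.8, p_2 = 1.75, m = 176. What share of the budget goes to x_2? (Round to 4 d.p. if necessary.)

After buying the subsistence bundle (2, 8), a share 0.25 of the remaining income goes to x_1: x_1* = 2 + 0.25·(m − 2p_1 − 8p_2)/p_1.
Discretionary income = 176 − 2·2.8 − 8·1.75 = 156.4; x_1* = 2 + 0.25·156.4/2.8 = 15.9643; x_2* = 8 + 0.75·156.4/1.75 = 75.0286.
Expenditure on x_2: 1.75·75.0286 = 131.3; share = 0.746.

share on x_2 = 0.746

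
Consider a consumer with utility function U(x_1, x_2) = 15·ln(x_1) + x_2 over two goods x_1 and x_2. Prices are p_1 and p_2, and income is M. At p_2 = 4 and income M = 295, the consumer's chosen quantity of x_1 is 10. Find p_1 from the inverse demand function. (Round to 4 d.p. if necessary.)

MU_x_1 = 15/x_1, MU_x_2 = 1. Tangency: 15/x_1 = p_1/p_2.
So x_1*(p_1,p_2) = 15·p_2/p_1, independent of income; and x_2* = (M − 15·p_2)/p_2.
Set x_1* = 10 in the demand function and solve for p_1: p_1 = 6.

p_1 = 6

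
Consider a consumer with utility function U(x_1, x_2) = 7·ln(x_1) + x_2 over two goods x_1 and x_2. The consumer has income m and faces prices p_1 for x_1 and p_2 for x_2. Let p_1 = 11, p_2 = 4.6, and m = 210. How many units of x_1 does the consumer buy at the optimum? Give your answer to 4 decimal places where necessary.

MU_x_1 = 7/x_1, MU_x_2 = 1. Tangency: 7/x_1 = p_1/p_2.
So x_1*(p_1,p_2) = 7·p_2/p_1, independent of income; and x_2* = (m − 7·p_2)/p_2.
At the given prices: x_1* = 7·4.6/11 = 2.9273.

x_1* = 2.9273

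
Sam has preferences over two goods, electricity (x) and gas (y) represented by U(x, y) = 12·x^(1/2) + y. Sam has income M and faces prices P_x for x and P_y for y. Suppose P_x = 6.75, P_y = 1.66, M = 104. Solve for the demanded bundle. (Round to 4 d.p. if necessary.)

x* = 2.1773, y* = 53.7973

Set MRS = P_x/P_y: 6·x^(−1/2) = P_x/P_y.
Thus x* = (6·P_y/P_x)² — independent of M — with the rest of income spent on y.
Plugging in: x* = (6·1.66/6.75)² = 2.1773, y* = 53.7973.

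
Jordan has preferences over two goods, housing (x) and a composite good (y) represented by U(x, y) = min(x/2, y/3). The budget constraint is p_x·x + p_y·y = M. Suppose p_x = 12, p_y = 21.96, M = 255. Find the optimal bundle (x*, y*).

x* = 5.6742, y* = 8.5113

With perfect complements, no substitution: consume in ratio x:y = 2:3.
Budget: p_x·x + p_y·(3/2)·x = M, so (2·p_x + 3·p_y)·x = 2·M.
Demand: x*(p_x,p_y,M) = 2·M/(2·p_x + 3·p_y), y* = 3·M/(2·p_x + 3·p_y).
Here 2·12 + 3·21.96 = 89.88, giving x* = 5.6742 and y* = 8.5113.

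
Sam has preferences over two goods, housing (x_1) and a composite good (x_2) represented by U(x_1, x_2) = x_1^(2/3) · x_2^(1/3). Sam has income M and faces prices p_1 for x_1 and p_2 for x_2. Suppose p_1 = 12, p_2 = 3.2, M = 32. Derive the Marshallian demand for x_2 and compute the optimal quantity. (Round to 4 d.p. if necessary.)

The MRS is 2·x_2/x_1. Set MRS = p_1/p_2.
Rearranging, p_2·x_2 = (1/2)·p_1·x_1. Substituting into the budget gives p_1·x_1·(1 + (1/2)) = M.
Demand: x_1*(p_1,p_2,M) = 2/3·M/p_1 and x_2* = 1/3·M/p_2.
At p_1=12, p_2=3.2, M=32: x_2* = 1/3·32/3.2 = 3.3333.

x_2* = 3.3333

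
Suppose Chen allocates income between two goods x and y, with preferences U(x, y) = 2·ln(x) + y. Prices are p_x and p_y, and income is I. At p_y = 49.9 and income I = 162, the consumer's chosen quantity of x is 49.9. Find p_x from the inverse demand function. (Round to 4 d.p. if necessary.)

Set MRS = p_x/p_y: (2/x)/1 = p_x/p_y.
So x*(p_x,p_y) = 2·p_y/p_x, independent of income; and y* = (I − 2·p_y)/p_y.
Set x* = 49.9 in the demand function and solve for p_x: p_x = 2.

p_x = 2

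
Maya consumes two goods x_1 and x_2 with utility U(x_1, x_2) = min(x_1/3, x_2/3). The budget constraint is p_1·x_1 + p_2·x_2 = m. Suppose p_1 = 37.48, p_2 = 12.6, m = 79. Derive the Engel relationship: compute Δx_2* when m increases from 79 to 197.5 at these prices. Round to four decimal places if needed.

Δx_2* = 2.3662

Leontief preferences: the optimum is at the kink where x_1/3 = x_2/3, i.e. x_2 = x_1.
Budget: p_1·x_1 + p_2·x_1 = m, so (3·p_1 + 3·p_2)·x_1 = 3·m.
Demand: x_1*(p_1,p_2,m) = 3·m/(3·p_1 + 3·p_2), x_2* = 3·m/(3·p_1 + 3·p_2).
Here 3·37.48 + 3·12.6 = 150.24, giving x_2* = 1.5775.
At m' = 197.5: x_2* = 3.9437. Change: 3.9437 − 1.5775 = 2.3662.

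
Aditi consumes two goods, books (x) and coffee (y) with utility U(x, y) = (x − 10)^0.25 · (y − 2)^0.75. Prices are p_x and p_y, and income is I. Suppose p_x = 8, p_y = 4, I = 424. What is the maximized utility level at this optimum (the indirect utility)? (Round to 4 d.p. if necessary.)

Let x' = x−10, y' = y−2. MRS = (1/3)·y'/x' = p_x/p_y.
Substituting into the budget: x* = 10 + 0.25·(I − 10·p_x − 2·p_y)/p_x, and y* = 2 + 0.75·(…)/p_y.
Discretionary income = 424 − 10·8 − 2·4 = 336; x* = 10 + 0.25·336/8 = 20.5; y* = 2 + 0.75·336/4 = 65.
Utility at the optimum: U(20.5, 65) = 40.2534.

V = 40.2534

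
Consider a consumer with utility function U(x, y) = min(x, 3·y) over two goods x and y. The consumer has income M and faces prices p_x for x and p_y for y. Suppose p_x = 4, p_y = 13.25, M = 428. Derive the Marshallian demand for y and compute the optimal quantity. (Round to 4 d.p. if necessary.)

y* = 16.9505

Leontief preferences: the optimum is at the kink where x/3 = y/1, i.e. y = (1/3)·x.
Budget: p_x·x + p_y·(1/3)·x = M, so (3·p_x + p_y)·x = 3·M.
Demand: x*(p_x,p_y,M) = 3·M/(3·p_x + p_y), y* = M/(3·p_x + p_y).
Here 3·4 + 13.25 = 25.25, giving y* = 16.9505.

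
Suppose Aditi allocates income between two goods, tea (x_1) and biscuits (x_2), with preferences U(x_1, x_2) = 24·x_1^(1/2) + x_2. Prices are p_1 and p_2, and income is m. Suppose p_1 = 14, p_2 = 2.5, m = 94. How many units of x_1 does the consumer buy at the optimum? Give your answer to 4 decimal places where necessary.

x_1* = 4.5918

Set MRS = p_1/p_2: 12·x_1^(−1/2) = p_1/p_2.
Thus x_1* = (12·p_2/p_1)² — independent of m — with the rest of income spent on x_2.
Plugging in: x_1* = (12·2.5/14)² = 4.5918.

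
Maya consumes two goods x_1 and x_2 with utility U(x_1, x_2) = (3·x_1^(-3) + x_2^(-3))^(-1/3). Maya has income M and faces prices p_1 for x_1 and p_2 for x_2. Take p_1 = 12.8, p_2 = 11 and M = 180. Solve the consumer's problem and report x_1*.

Numerically x_2/x_1 = 0.789176, so x_1* = 180/(12.8 + 11·0.789176) = 8.3795.

x_1* = 8.3795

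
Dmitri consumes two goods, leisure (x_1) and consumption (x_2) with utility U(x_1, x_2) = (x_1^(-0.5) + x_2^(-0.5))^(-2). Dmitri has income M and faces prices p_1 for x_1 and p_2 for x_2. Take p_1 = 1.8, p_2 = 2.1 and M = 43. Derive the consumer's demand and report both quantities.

MU_x_1 ∝ x_1^(-1.5), MU_x_2 ∝ x_2^(-1.5), so MRS = (x_2/x_1)^(1.5) = p_1/p_2.
Solve for the ratio: x_2/x_1 = [p_1/p_2]^(2/3).
With the ratio pinned down, the budget gives x_1* = M/(p_1 + p_2·(x_2/x_1)) and x_2* = (x_2/x_1)·x_1*.
Numerically x_2/x_1 = 0.902337, so x_1* = 43/(1.8 + 2.1·0.902337) = 11.6376 and x_2* = 0.902337·11.6376 = 10.5011.

x_1* = 11.6376, x_2* = 10.5011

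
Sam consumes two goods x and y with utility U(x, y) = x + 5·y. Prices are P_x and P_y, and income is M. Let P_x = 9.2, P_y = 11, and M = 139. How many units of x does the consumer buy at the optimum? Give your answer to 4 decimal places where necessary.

x* = 0

Perfect substitutes: compare marginal utility per dollar. 1/P_x vs 5/P_y → 0.1087 vs 0.4545.
y gives more utility per dollar, so spend all income on y: y* = M/P_y, x* = 0.
Numerically: x* = 0, y* = 12.6364.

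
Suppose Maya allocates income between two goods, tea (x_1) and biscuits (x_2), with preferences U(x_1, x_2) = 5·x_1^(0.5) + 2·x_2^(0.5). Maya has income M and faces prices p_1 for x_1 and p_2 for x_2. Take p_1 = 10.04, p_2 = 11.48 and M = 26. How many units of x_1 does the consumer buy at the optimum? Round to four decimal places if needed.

From the CES first-order condition, (5/2)·(x_2/x_1)^(0.5) = p_1/p_2.
Solve for the ratio: x_2/x_1 = [(2/5)·p_1/p_2]^(2).
Substitute x_2 = (x_2/x_1)·x_1 into the budget: x_1* = M/(p_1 + p_2·(x_2/x_1)).
Numerically x_2/x_1 = 0.122378, so x_1* = 26/(10.04 + 11.48·0.122378) = 2.2718.

x_1* = 2.2718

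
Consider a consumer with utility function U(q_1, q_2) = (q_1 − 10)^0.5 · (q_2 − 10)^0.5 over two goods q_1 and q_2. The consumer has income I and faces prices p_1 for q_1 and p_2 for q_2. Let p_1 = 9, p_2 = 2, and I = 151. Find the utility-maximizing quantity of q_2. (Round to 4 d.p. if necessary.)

q_2* = 20.25

Substituting into the budget: q_1* = 10 + 0.5·(I − 10·p_1 − 10·p_2)/p_1, and q_2* = 10 + 0.5·(…)/p_2.
Discretionary income = 151 − 10·9 − 10·2 = 41; q_2* = 10 + 0.5·41/2 = 20.25.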